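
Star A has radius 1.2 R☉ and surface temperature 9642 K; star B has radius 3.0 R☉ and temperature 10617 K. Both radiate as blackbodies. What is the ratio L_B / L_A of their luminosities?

L_B/L_A ≈ 9.19

L = 4πR²σT⁴ ∝ R²T⁴, so L_B/L_A = (3.0/1.2)² × (10617/9642)⁴ = 6.25 × 1.47 = 9.19.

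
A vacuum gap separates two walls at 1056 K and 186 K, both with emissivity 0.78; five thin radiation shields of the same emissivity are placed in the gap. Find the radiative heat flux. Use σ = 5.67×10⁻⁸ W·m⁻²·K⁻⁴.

Each of the 6 gaps contributes resistance (2/ε − 1) = 2/0.78 − 1 = 1.564; total = 9.385.
q = σ(T₁⁴ − T₂⁴) / 9.385 = 5.67×10⁻⁸ × 1.24×10^12 / 9.385 = 7510 W/m².

q ≈ 7510 W/m²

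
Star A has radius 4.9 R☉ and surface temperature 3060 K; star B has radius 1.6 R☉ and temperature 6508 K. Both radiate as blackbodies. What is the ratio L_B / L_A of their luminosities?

L_B/L_A ≈ 2.18

L = 4πR²σT⁴ ∝ R²T⁴, so L_B/L_A = (1.6/4.9)² × (6508/3060)⁴ = 0.107 × 20.5 = 2.18.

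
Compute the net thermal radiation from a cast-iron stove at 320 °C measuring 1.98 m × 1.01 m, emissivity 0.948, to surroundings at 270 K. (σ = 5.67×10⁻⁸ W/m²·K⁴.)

A = 1.98 × 1.01 = 2.00 m².
Convert: 320 °C = 593 K.
Q = εσA(T⁴ − T_s⁴). T⁴ − T_s⁴ = (593)⁴ − (270)⁴ = 1.24×10^11 − 5.31×10^9 = 1.18×10^11 K⁴.
Q = 0.948 × 5.67×10⁻⁸ × 2.00 × 1.18×10^11 = 12700 W.

Q ≈ 12700 W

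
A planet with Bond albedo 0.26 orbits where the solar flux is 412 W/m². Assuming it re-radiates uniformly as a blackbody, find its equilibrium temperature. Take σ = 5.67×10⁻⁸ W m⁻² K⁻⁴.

T ≈ 191 K

Power absorbed = (1−a)S·πR²; power emitted = 4πR²σT⁴. Equating and cancelling πR²:
T = ((1−a)S / 4σ)^(1/4) = (305 / (4 × 5.67×10⁻⁸))^(1/4) = (1.34×10^9)^(1/4).
T = 191 K.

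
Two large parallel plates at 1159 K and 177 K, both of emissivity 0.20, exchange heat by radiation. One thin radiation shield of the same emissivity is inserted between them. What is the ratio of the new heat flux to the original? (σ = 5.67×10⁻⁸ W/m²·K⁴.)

ratio ≈ 0.500

With N identical shields there are N+1 = 2 gaps in series, each with the same radiative resistance, so the flux falls to 1/(N+1) of its unshielded value.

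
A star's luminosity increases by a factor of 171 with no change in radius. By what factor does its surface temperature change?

P ∝ T⁴ ⇒ T ∝ P^(1/4), so T scales by (171)^(1/4) = 3.62.

factor ≈ 3.62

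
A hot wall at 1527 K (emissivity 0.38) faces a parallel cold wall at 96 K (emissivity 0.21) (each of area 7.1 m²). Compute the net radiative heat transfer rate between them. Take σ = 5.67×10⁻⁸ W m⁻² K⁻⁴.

Q ≈ 3.42×10^5 W

For two large parallel gray plates, q = σ(T₁⁴ − T₂⁴) / (1/ε₁ + 1/ε₂ − 1).
1/ε₁ + 1/ε₂ − 1 = 1/0.38 + 1/0.21 − 1 = 6.393.
T₁⁴ − T₂⁴ = 5.44×10^12 − 8.49×10^7 = 5.44×10^12 K⁴.
q = 5.67×10⁻⁸ × 5.44×10^12 / 6.393 = 48200 W/m².
Q = q·A = 48200 × 7.1 = 3.42×10^5 W.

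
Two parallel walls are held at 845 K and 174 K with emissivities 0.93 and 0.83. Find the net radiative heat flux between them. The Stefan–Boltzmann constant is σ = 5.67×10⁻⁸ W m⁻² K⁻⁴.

q ≈ 22500 W/m²

For two large parallel gray plates, q = σ(T₁⁴ − T₂⁴) / (1/ε₁ + 1/ε₂ − 1).
1/ε₁ + 1/ε₂ − 1 = 1/0.93 + 1/0.83 − 1 = 1.280.
T₁⁴ − T₂⁴ = 5.10×10^11 − 9.17×10^8 = 5.09×10^11 K⁴.
q = 5.67×10⁻⁸ × 5.09×10^11 / 1.280 = 22500 W/m².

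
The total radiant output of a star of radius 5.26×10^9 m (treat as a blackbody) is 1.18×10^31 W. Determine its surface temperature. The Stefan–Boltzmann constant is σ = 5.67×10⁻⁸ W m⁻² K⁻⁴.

T ≈ 27800 K

A = 4πr² = 4π × (5.26×10^9)² = 3.48×10^20 m².
From P = σAT⁴, T = (P / σA)^(1/4) = (1.18×10^31 / (5.67×10⁻⁸ × 3.48×10^20))^(1/4).
T = (5.99×10^17)^(1/4) = 27800 K.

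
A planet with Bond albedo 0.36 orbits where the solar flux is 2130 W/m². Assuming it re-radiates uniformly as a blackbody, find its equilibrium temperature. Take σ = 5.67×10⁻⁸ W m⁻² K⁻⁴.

T ≈ 278 K

Power absorbed = (1−a)S·πR²; power emitted = 4πR²σT⁴. Equating and cancelling πR²:
T = ((1−a)S / 4σ)^(1/4) = (1360 / (4 × 5.67×10⁻⁸))^(1/4) = (6.01×10^9)^(1/4).
T = 278 K.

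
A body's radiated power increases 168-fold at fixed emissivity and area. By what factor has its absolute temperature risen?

P ∝ T⁴ ⇒ T ∝ P^(1/4), so T scales by (168)^(1/4) = 3.60.

factor ≈ 3.60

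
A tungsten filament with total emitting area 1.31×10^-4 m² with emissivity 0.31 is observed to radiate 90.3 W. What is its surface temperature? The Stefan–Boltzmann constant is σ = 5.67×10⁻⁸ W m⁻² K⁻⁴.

From P = εσAT⁴, T = (P / εσA)^(1/4) = (90.3 / (0.31 × 5.67×10⁻⁸ × 1.31×10^-4))^(1/4).
T = (3.92×10^13)^(1/4) = 2500 K.

T ≈ 2500 K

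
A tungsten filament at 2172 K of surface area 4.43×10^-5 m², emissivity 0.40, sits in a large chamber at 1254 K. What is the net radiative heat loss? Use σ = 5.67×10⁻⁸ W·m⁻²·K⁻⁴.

Q = εσA(T⁴ − T_s⁴). T⁴ − T_s⁴ = (2172)⁴ − (1254)⁴ = 2.23×10^13 − 2.47×10^12 = 1.98×10^13 K⁴.
Q = 0.40 × 5.67×10⁻⁸ × 4.43×10^-5 × 1.98×10^13 = 19.9 W.

Q ≈ 19.9 W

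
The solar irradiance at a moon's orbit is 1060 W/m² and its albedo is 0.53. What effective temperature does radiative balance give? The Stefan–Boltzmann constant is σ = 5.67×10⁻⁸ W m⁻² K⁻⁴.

Power absorbed = (1−a)S·πR²; power emitted = 4πR²σT⁴. Equating and cancelling πR²:
T = ((1−a)S / 4σ)^(1/4) = (498 / (4 × 5.67×10⁻⁸))^(1/4) = (2.20×10^9)^(1/4).
T = 216 K.

T ≈ 216 K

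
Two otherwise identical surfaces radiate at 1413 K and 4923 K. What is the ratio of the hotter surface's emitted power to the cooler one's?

P ∝ T⁴, so the ratio is (4923/1413)⁴ = (3.484)⁴ = 147.

ratio ≈ 147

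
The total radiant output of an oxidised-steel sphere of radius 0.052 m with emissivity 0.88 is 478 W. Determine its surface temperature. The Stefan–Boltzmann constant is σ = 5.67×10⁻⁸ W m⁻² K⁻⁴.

T ≈ 729 K

A = 4πr² = 4π × (0.052)² = 0.0340 m².
From P = εσAT⁴, T = (P / εσA)^(1/4) = (478 / (0.88 × 5.67×10⁻⁸ × 0.0340))^(1/4).
T = (2.82×10^11)^(1/4) = 729 K.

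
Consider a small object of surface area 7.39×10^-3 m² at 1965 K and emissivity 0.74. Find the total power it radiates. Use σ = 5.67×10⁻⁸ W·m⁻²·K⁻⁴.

Stefan–Boltzmann: P = εσAT⁴ = 0.74 × 5.67×10⁻⁸ × 7.39×10^-3 × (1965)⁴ = 0.74 × 5.67×10⁻⁸ × 7.39×10^-3 × 1.49×10^13.
P = 4620 W.

P ≈ 4620 W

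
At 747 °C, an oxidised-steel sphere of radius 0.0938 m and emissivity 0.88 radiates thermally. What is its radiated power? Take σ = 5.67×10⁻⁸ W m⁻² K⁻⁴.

A = 4πr² = 4π × (0.0938)² = 0.111 m².
747 °C = 1020 K.
Stefan–Boltzmann: P = εσAT⁴ = 0.88 × 5.67×10⁻⁸ × 0.111 × (1020)⁴ = 0.88 × 5.67×10⁻⁸ × 0.111 × 1.08×10^12.
P = 5970 W.

P ≈ 5970 W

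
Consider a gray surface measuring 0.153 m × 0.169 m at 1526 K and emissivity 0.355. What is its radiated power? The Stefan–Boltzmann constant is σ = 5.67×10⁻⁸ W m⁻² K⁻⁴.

A = 0.153 × 0.169 = 0.0259 m².
Stefan–Boltzmann: P = εσAT⁴ = 0.355 × 5.67×10⁻⁸ × 0.0259 × (1526)⁴ = 0.355 × 5.67×10⁻⁸ × 0.0259 × 5.42×10^12.
P = 2820 W.

P ≈ 2820 W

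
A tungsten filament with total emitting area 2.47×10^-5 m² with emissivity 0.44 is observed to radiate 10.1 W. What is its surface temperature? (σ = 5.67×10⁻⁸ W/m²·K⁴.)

From P = εσAT⁴, T = (P / εσA)^(1/4) = (10.1 / (0.44 × 5.67×10⁻⁸ × 2.47×10^-5))^(1/4).
T = (1.64×10^13)^(1/4) = 2010 K.

T ≈ 2010 K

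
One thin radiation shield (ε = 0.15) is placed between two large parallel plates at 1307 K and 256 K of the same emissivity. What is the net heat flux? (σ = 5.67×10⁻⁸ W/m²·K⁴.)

Each of the 2 gaps contributes resistance (2/ε − 1) = 2/0.15 − 1 = 12.33; total = 24.67.
q = σ(T₁⁴ − T₂⁴) / 24.67 = 5.67×10⁻⁸ × 2.91×10^12 / 24.67 = 6700 W/m².

q ≈ 6700 W/m²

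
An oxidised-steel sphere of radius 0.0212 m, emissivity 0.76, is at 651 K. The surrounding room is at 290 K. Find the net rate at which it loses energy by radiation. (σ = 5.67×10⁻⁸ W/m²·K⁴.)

Q ≈ 42.0 W

A = 4πr² = 4π × (0.0212)² = 5.65×10^-3 m².
Q = εσA(T⁴ − T_s⁴). T⁴ − T_s⁴ = (651)⁴ − (290)⁴ = 1.80×10^11 − 7.07×10^9 = 1.73×10^11 K⁴.
Q = 0.76 × 5.67×10⁻⁸ × 5.65×10^-3 × 1.73×10^11 = 42.0 W.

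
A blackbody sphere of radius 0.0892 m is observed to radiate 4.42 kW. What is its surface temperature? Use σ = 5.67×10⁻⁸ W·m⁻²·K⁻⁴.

A = 4πr² = 4π × (0.0892)² = 0.1000 m².
From P = σAT⁴, T = (P / σA)^(1/4) = (4420 / (5.67×10⁻⁸ × 0.1000))^(1/4).
T = (7.80×10^11)^(1/4) = 940 K.

T ≈ 940 K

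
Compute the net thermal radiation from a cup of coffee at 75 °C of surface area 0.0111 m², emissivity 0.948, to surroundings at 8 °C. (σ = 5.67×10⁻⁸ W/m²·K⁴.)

Convert: 75 °C = 348 K; 8 °C = 281 K.
Q = εσA(T⁴ − T_s⁴). T⁴ − T_s⁴ = (348)⁴ − (281)⁴ = 1.47×10^10 − 6.23×10^9 = 8.43×10^9 K⁴.
Q = 0.948 × 5.67×10⁻⁸ × 0.0111 × 8.43×10^9 = 5.03 W.

Q ≈ 5.03 W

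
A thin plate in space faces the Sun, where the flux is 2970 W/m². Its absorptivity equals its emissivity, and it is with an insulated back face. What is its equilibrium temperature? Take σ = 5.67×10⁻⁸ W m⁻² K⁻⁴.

Absorbed flux αS = emitted flux εσT⁴ (one radiating face); with α = ε, T = (S/σ)^(1/4).
T = (2970 / 5.67×10⁻⁸)^(1/4) = (5.24×10^10)^(1/4).
T = 478 K.

T ≈ 478 K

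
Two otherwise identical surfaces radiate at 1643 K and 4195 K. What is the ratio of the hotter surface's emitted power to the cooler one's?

ratio ≈ 42.5

P ∝ T⁴, so the ratio is (4195/1643)⁴ = (2.553)⁴ = 42.5.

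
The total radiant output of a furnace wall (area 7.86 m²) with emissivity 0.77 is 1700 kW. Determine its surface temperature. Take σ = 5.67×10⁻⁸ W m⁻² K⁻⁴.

From P = εσAT⁴, T = (P / εσA)^(1/4) = (1.70×10^6 / (0.77 × 5.67×10⁻⁸ × 7.86))^(1/4).
T = (4.95×10^12)^(1/4) = 1490 K.

T ≈ 1490 K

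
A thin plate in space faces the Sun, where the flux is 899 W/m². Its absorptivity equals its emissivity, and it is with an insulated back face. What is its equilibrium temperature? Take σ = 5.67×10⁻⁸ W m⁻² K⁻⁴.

T ≈ 355 K

Absorbed flux αS = emitted flux εσT⁴ (one radiating face); with α = ε, T = (S/σ)^(1/4).
T = (899 / 5.67×10⁻⁸)^(1/4) = (1.59×10^10)^(1/4).
T = 355 K.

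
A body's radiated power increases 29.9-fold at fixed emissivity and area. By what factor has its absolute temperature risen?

P ∝ T⁴ ⇒ T ∝ P^(1/4), so T scales by (29.9)^(1/4) = 2.34.

factor ≈ 2.34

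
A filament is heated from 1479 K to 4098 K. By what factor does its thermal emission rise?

ratio ≈ 58.9

P ∝ T⁴, so the ratio is (4098/1479)⁴ = (2.771)⁴ = 58.9.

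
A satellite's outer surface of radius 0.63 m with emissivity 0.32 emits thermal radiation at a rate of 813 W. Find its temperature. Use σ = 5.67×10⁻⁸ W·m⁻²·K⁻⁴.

A = 4πr² = 4π × (0.63)² = 4.99 m².
From P = εσAT⁴, T = (P / εσA)^(1/4) = (813 / (0.32 × 5.67×10⁻⁸ × 4.99))^(1/4).
T = (8.98×10^9)^(1/4) = 308 K.

T ≈ 308 K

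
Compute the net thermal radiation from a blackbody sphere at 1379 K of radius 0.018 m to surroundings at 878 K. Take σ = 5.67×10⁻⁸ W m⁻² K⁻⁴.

Q ≈ 698 W

A = 4πr² = 4π × (0.018)² = 4.07×10^-3 m².
Q = σA(T⁴ − T_s⁴). T⁴ − T_s⁴ = (1379)⁴ − (878)⁴ = 3.62×10^12 − 5.94×10^11 = 3.02×10^12 K⁴.
Q = 5.67×10⁻⁸ × 4.07×10^-3 × 3.02×10^12 = 698 W.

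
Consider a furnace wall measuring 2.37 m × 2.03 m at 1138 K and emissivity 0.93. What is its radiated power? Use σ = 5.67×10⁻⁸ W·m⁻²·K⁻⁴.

P ≈ 4.25×10^5 W

A = 2.37 × 2.03 = 4.81 m².
P = εσAT⁴ = 0.93 × 5.67×10⁻⁸ × 4.81 × (1138)⁴ = 0.93 × 5.67×10⁻⁸ × 4.81 × 1.68×10^12.
P = 4.25×10^5 W.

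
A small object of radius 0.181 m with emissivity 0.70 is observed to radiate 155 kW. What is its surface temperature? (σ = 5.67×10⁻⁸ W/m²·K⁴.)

T ≈ 1750 K

A = 4πr² = 4π × (0.181)² = 0.412 m².
From P = εσAT⁴, T = (P / εσA)^(1/4) = (1.55×10^5 / (0.70 × 5.67×10⁻⁸ × 0.412))^(1/4).
T = (9.49×10^12)^(1/4) = 1750 K.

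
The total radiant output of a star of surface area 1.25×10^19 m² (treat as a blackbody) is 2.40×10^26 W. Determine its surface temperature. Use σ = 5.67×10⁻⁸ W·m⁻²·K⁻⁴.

From P = σAT⁴, T = (P / σA)^(1/4) = (2.40×10^26 / (5.67×10⁻⁸ × 1.25×10^19))^(1/4).
T = (3.39×10^14)^(1/4) = 4290 K.

T ≈ 4290 K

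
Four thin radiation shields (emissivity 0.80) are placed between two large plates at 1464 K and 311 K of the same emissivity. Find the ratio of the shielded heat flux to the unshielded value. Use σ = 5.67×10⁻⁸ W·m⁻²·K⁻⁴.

With N identical shields there are N+1 = 5 gaps in series, each with the same radiative resistance, so the flux falls to 1/(N+1) of its unshielded value.

ratio ≈ 0.200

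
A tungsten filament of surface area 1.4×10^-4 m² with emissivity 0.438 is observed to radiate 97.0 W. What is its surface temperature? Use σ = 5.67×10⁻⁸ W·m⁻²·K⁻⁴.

T ≈ 2300 K

From P = εσAT⁴, T = (P / εσA)^(1/4) = (97.0 / (0.438 × 5.67×10⁻⁸ × 1.40×10^-4))^(1/4).
T = (2.79×10^13)^(1/4) = 2300 K.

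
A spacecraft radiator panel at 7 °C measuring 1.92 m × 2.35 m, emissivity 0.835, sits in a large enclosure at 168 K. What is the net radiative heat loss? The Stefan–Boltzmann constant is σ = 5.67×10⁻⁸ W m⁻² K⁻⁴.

A = 1.92 × 2.35 = 4.51 m².
Convert: 7 °C = 280 K.
Q = εσA(T⁴ − T_s⁴). T⁴ − T_s⁴ = (280)⁴ − (168)⁴ = 6.15×10^9 − 7.97×10^8 = 5.35×10^9 K⁴.
Q = 0.835 × 5.67×10⁻⁸ × 4.51 × 5.35×10^9 = 1140 W.

Q ≈ 1140 W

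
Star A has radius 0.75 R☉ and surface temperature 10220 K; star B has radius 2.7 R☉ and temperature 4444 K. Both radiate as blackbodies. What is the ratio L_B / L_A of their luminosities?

L_B/L_A ≈ 0.463

L = 4πR²σT⁴ ∝ R²T⁴, so L_B/L_A = (2.7/0.75)² × (4444/10220)⁴ = 13.0 × 0.0358 = 0.463.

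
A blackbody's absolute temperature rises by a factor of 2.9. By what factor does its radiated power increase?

factor ≈ 70.7

P ∝ T⁴, so the power scales as (2.9)⁴ = 70.7.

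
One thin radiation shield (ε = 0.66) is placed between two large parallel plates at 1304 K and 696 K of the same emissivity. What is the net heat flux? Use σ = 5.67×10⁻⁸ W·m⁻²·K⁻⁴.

q ≈ 37100 W/m²

Each of the 2 gaps contributes resistance (2/ε − 1) = 2/0.66 − 1 = 2.030; total = 4.061.
q = σ(T₁⁴ − T₂⁴) / 4.061 = 5.67×10⁻⁸ × 2.66×10^12 / 4.061 = 37100 W/m².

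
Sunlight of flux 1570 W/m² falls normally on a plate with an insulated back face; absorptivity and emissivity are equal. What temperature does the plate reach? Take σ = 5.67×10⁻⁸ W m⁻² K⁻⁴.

T ≈ 408 K

Absorbed flux αS = emitted flux εσT⁴ (one radiating face); with α = ε, T = (S/σ)^(1/4).
T = (1570 / 5.67×10⁻⁸)^(1/4) = (2.77×10^10)^(1/4).
T = 408 K.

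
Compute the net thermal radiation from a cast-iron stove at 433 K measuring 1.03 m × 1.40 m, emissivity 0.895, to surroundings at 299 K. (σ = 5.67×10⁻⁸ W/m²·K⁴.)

A = 1.03 × 1.40 = 1.44 m².
Q = εσA(T⁴ − T_s⁴). T⁴ − T_s⁴ = (433)⁴ − (299)⁴ = 3.52×10^10 − 7.99×10^9 = 2.72×10^10 K⁴.
Q = 0.895 × 5.67×10⁻⁸ × 1.44 × 2.72×10^10 = 1990 W.

Q ≈ 1990 W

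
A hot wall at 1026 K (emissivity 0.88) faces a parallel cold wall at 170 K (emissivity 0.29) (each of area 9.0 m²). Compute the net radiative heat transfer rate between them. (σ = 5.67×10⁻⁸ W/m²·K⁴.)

For two large parallel gray plates, q = σ(T₁⁴ − T₂⁴) / (1/ε₁ + 1/ε₂ − 1).
1/ε₁ + 1/ε₂ − 1 = 1/0.88 + 1/0.29 − 1 = 3.585.
T₁⁴ − T₂⁴ = 1.11×10^12 − 8.35×10^8 = 1.11×10^12 K⁴.
q = 5.67×10⁻⁸ × 1.11×10^12 / 3.585 = 17500 W/m².
Q = q·A = 17500 × 9.0 = 1.58×10^5 W.

Q ≈ 1.58×10^5 W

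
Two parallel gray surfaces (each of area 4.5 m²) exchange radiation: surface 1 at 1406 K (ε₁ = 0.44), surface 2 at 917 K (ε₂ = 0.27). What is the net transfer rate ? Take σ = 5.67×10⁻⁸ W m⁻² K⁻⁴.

For two large parallel gray plates, q = σ(T₁⁴ − T₂⁴) / (1/ε₁ + 1/ε₂ − 1).
1/ε₁ + 1/ε₂ − 1 = 1/0.44 + 1/0.27 − 1 = 4.976.
T₁⁴ − T₂⁴ = 3.91×10^12 − 7.07×10^11 = 3.20×10^12 K⁴.
q = 5.67×10⁻⁸ × 3.20×10^12 / 4.976 = 36500 W/m².
Q = q·A = 36500 × 4.5 = 1.64×10^5 W.

Q ≈ 1.64×10^5 W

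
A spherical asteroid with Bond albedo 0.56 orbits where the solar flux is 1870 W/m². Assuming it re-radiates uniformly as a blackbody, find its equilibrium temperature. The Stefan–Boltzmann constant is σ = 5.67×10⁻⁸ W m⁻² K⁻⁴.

Power absorbed = (1−a)S·πR²; power emitted = 4πR²σT⁴. Equating and cancelling πR²:
T = ((1−a)S / 4σ)^(1/4) = (823 / (4 × 5.67×10⁻⁸))^(1/4) = (3.63×10^9)^(1/4).
T = 245 K.

T ≈ 245 K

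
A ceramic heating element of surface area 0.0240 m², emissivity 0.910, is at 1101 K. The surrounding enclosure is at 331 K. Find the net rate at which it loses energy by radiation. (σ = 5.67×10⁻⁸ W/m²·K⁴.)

Q ≈ 1800 W

Q = εσA(T⁴ − T_s⁴). T⁴ − T_s⁴ = (1101)⁴ − (331)⁴ = 1.47×10^12 − 1.20×10^10 = 1.46×10^12 K⁴.
Q = 0.910 × 5.67×10⁻⁸ × 0.0240 × 1.46×10^12 = 1800 W.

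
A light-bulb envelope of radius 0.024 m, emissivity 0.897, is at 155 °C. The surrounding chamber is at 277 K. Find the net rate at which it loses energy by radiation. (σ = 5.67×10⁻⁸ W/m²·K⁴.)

Q ≈ 10.2 W

A = 4πr² = 4π × (0.024)² = 7.24×10^-3 m².
Convert: 155 °C = 428 K.
Q = εσA(T⁴ − T_s⁴). T⁴ − T_s⁴ = (428)⁴ − (277)⁴ = 3.36×10^10 − 5.89×10^9 = 2.77×10^10 K⁴.
Q = 0.897 × 5.67×10⁻⁸ × 7.24×10^-3 × 2.77×10^10 = 10.2 W.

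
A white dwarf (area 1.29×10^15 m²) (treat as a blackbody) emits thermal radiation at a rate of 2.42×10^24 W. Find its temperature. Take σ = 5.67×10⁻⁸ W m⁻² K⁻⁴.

T ≈ 13500 K

From P = σAT⁴, T = (P / σA)^(1/4) = (2.42×10^24 / (5.67×10⁻⁸ × 1.29×10^15))^(1/4).
T = (3.31×10^16)^(1/4) = 13500 K.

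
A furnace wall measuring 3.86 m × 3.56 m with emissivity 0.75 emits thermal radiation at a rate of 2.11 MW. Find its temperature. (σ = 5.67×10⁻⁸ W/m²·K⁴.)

A = 3.86 × 3.56 = 13.7 m².
From P = εσAT⁴, T = (P / εσA)^(1/4) = (2.11×10^6 / (0.75 × 5.67×10⁻⁸ × 13.7))^(1/4).
T = (3.61×10^12)^(1/4) = 1380 K.

T ≈ 1380 K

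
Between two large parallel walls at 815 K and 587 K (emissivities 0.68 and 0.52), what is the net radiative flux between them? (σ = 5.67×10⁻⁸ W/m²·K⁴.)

q ≈ 7640 W/m²

For two large parallel gray plates, q = σ(T₁⁴ − T₂⁴) / (1/ε₁ + 1/ε₂ − 1).
1/ε₁ + 1/ε₂ − 1 = 1/0.68 + 1/0.52 − 1 = 2.394.
T₁⁴ − T₂⁴ = 4.41×10^11 − 1.19×10^11 = 3.22×10^11 K⁴.
q = 5.67×10⁻⁸ × 3.22×10^11 / 2.394 = 7640 W/m².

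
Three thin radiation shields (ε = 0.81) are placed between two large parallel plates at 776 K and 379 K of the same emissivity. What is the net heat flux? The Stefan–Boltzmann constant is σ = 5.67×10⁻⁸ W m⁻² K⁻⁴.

q ≈ 3300 W/m²

Each of the 4 gaps contributes resistance (2/ε − 1) = 2/0.81 − 1 = 1.469; total = 5.877.
q = σ(T₁⁴ − T₂⁴) / 5.877 = 5.67×10⁻⁸ × 3.42×10^11 / 5.877 = 3300 W/m².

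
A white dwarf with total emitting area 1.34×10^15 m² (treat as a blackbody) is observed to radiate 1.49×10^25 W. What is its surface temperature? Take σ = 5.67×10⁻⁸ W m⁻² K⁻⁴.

From P = σAT⁴, T = (P / σA)^(1/4) = (1.49×10^25 / (5.67×10⁻⁸ × 1.34×10^15))^(1/4).
T = (1.96×10^17)^(1/4) = 21000 K.

T ≈ 21000 K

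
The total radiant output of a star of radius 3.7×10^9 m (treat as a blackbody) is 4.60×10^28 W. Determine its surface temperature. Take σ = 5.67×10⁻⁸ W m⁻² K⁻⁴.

A = 4πr² = 4π × (3.7×10^9)² = 1.72×10^20 m².
From P = σAT⁴, T = (P / σA)^(1/4) = (4.60×10^28 / (5.67×10⁻⁸ × 1.72×10^20))^(1/4).
T = (4.72×10^15)^(1/4) = 8290 K.

T ≈ 8290 K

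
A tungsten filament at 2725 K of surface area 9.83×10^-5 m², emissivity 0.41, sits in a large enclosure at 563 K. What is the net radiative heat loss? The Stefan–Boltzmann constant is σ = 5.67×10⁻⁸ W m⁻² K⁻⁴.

Q = εσA(T⁴ − T_s⁴). T⁴ − T_s⁴ = (2725)⁴ − (563)⁴ = 5.51×10^13 − 1.00×10^11 = 5.50×10^13 K⁴.
Q = 0.41 × 5.67×10⁻⁸ × 9.83×10^-5 × 5.50×10^13 = 126 W.

Q ≈ 126 W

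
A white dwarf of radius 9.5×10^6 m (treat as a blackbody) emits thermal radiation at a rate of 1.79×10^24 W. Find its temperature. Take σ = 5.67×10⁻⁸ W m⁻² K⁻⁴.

A = 4πr² = 4π × (9.5×10^6)² = 1.13×10^15 m².
From P = σAT⁴, T = (P / σA)^(1/4) = (1.79×10^24 / (5.67×10⁻⁸ × 1.13×10^15))^(1/4).
T = (2.78×10^16)^(1/4) = 12900 K.

T ≈ 12900 K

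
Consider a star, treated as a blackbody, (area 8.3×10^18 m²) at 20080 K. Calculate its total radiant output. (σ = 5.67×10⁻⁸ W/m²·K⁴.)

P ≈ 7.65×10^28 W

P = σAT⁴ = 5.67×10⁻⁸ × 8.30×10^18 × (20080)⁴ = 5.67×10⁻⁸ × 8.30×10^18 × 1.63×10^17.
P = 7.65×10^28 W.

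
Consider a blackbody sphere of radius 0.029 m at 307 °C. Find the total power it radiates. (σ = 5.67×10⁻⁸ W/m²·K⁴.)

P ≈ 67.8 W

A = 4πr² = 4π × (0.029)² = 0.0106 m².
307 °C = 580 K.
P = σAT⁴ = 5.67×10⁻⁸ × 0.0106 × (580)⁴ = 5.67×10⁻⁸ × 0.0106 × 1.13×10^11.
P = 67.8 W.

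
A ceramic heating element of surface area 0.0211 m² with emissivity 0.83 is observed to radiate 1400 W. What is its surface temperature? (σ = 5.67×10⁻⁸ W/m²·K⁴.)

T ≈ 1090 K

From P = εσAT⁴, T = (P / εσA)^(1/4) = (1400 / (0.83 × 5.67×10⁻⁸ × 0.0211))^(1/4).
T = (1.41×10^12)^(1/4) = 1090 K.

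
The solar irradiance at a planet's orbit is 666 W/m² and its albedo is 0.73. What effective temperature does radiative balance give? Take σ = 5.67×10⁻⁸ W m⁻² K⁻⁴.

T ≈ 168 K

Power absorbed = (1−a)S·πR²; power emitted = 4πR²σT⁴. Equating and cancelling πR²:
T = ((1−a)S / 4σ)^(1/4) = (180 / (4 × 5.67×10⁻⁸))^(1/4) = (7.93×10^8)^(1/4).
T = 168 K.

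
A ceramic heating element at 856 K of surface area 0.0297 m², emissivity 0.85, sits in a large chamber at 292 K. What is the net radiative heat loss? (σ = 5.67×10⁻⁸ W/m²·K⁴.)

Q ≈ 758 W

Q = εσA(T⁴ − T_s⁴). T⁴ − T_s⁴ = (856)⁴ − (292)⁴ = 5.37×10^11 − 7.27×10^9 = 5.30×10^11 K⁴.
Q = 0.85 × 5.67×10⁻⁸ × 0.0297 × 5.30×10^11 = 758 W.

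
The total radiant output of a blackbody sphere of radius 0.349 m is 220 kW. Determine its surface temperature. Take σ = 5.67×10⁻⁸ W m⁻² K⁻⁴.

A = 4πr² = 4π × (0.349)² = 1.53 m².
From P = σAT⁴, T = (P / σA)^(1/4) = (2.20×10^5 / (5.67×10⁻⁸ × 1.53))^(1/4).
T = (2.54×10^12)^(1/4) = 1260 K.

T ≈ 1260 K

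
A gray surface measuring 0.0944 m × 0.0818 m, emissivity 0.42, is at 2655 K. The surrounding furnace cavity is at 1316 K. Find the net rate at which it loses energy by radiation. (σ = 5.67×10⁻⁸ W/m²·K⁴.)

A = 0.0944 × 0.0818 = 7.72×10^-3 m².
Q = εσA(T⁴ − T_s⁴). T⁴ − T_s⁴ = (2655)⁴ − (1316)⁴ = 4.97×10^13 − 3.00×10^12 = 4.67×10^13 K⁴.
Q = 0.42 × 5.67×10⁻⁸ × 7.72×10^-3 × 4.67×10^13 = 8590 W.

Q ≈ 8590 W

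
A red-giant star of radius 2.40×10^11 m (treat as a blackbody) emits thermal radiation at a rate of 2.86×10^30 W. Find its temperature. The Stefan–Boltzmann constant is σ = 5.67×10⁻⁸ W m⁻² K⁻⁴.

A = 4πr² = 4π × (2.40×10^11)² = 7.24×10^23 m².
From P = σAT⁴, T = (P / σA)^(1/4) = (2.86×10^30 / (5.67×10⁻⁸ × 7.24×10^23))^(1/4).
T = (6.97×10^13)^(1/4) = 2890 K.

T ≈ 2890 K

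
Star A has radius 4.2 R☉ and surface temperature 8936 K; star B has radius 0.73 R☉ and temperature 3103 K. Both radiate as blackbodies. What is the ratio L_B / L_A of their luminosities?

L = 4πR²σT⁴ ∝ R²T⁴, so L_B/L_A = (0.73/4.2)² × (3103/8936)⁴ = 0.0302 × 0.0145 = 4.39×10^-4.

L_B/L_A ≈ 4.39×10^-4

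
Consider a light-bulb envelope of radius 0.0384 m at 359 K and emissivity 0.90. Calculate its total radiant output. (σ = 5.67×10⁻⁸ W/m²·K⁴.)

P ≈ 15.7 W

A = 4πr² = 4π × (0.0384)² = 0.0185 m².
Stefan–Boltzmann: P = εσAT⁴ = 0.90 × 5.67×10⁻⁸ × 0.0185 × (359)⁴ = 0.90 × 5.67×10⁻⁸ × 0.0185 × 1.66×10^10.
P = 15.7 W.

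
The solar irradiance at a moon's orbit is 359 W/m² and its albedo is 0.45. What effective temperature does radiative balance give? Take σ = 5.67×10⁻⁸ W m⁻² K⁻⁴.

T ≈ 172 K

Power absorbed = (1−a)S·πR²; power emitted = 4πR²σT⁴. Equating and cancelling πR²:
T = ((1−a)S / 4σ)^(1/4) = (197 / (4 × 5.67×10⁻⁸))^(1/4) = (8.71×10^8)^(1/4).
T = 172 K.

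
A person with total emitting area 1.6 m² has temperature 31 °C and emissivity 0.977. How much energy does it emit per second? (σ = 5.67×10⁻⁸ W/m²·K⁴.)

P ≈ 757 W

31 °C = 304 K.
P = εσAT⁴ = 0.977 × 5.67×10⁻⁸ × 1.60 × (304)⁴ = 0.977 × 5.67×10⁻⁸ × 1.60 × 8.54×10^9.
P = 757 W.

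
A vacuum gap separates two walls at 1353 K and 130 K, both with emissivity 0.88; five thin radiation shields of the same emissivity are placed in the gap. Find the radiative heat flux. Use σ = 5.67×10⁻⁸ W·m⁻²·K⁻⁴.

Each of the 6 gaps contributes resistance (2/ε − 1) = 2/0.88 − 1 = 1.273; total = 7.636.
q = σ(T₁⁴ − T₂⁴) / 7.636 = 5.67×10⁻⁸ × 3.35×10^12 / 7.636 = 24900 W/m².

q ≈ 24900 W/m²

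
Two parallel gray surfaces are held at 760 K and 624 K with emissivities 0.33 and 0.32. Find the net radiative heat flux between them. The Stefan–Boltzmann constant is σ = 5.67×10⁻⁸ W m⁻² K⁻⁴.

q ≈ 2000 W/m²

For two large parallel gray plates, q = σ(T₁⁴ − T₂⁴) / (1/ε₁ + 1/ε₂ − 1).
1/ε₁ + 1/ε₂ − 1 = 1/0.33 + 1/0.32 − 1 = 5.155.
T₁⁴ − T₂⁴ = 3.34×10^11 − 1.52×10^11 = 1.82×10^11 K⁴.
q = 5.67×10⁻⁸ × 1.82×10^11 / 5.155 = 2000 W/m².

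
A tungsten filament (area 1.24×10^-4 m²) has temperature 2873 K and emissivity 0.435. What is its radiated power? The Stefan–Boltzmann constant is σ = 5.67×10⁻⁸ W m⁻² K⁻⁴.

P ≈ 208 W

P = εσAT⁴ = 0.435 × 5.67×10⁻⁸ × 1.24×10^-4 × (2873)⁴ = 0.435 × 5.67×10⁻⁸ × 1.24×10^-4 × 6.81×10^13.
P = 208 W.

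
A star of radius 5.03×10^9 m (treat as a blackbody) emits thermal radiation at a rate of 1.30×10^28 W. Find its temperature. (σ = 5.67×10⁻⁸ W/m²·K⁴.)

A = 4πr² = 4π × (5.03×10^9)² = 3.18×10^20 m².
From P = σAT⁴, T = (P / σA)^(1/4) = (1.30×10^28 / (5.67×10⁻⁸ × 3.18×10^20))^(1/4).
T = (7.21×10^14)^(1/4) = 5180 K.

T ≈ 5180 K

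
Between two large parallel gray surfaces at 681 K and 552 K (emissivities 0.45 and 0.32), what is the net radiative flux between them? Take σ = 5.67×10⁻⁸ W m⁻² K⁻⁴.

For two large parallel gray plates, q = σ(T₁⁴ − T₂⁴) / (1/ε₁ + 1/ε₂ − 1).
1/ε₁ + 1/ε₂ − 1 = 1/0.45 + 1/0.32 − 1 = 4.347.
T₁⁴ − T₂⁴ = 2.15×10^11 − 9.28×10^10 = 1.22×10^11 K⁴.
q = 5.67×10⁻⁸ × 1.22×10^11 / 4.347 = 1590 W/m².

q ≈ 1590 W/m²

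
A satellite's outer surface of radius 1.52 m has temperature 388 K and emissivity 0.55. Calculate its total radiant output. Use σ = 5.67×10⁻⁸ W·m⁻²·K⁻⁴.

A = 4πr² = 4π × (1.52)² = 29.0 m².
P = εσAT⁴ = 0.55 × 5.67×10⁻⁸ × 29.0 × (388)⁴ = 0.55 × 5.67×10⁻⁸ × 29.0 × 2.27×10^10.
P = 20500 W.

P ≈ 20500 W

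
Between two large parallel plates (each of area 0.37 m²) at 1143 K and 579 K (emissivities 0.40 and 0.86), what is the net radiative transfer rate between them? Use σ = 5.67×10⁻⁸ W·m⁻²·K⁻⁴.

Q ≈ 12600 W

For two large parallel gray plates, q = σ(T₁⁴ − T₂⁴) / (1/ε₁ + 1/ε₂ − 1).
1/ε₁ + 1/ε₂ − 1 = 1/0.40 + 1/0.86 − 1 = 2.663.
T₁⁴ − T₂⁴ = 1.71×10^12 − 1.12×10^11 = 1.59×10^12 K⁴.
q = 5.67×10⁻⁸ × 1.59×10^12 / 2.663 = 34000 W/m².
Q = q·A = 34000 × 0.37 = 12600 W.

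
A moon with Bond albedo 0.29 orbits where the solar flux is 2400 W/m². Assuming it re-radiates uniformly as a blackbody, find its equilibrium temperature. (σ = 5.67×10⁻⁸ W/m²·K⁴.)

T ≈ 294 K

Power absorbed = (1−a)S·πR²; power emitted = 4πR²σT⁴. Equating and cancelling πR²:
T = ((1−a)S / 4σ)^(1/4) = (1700 / (4 × 5.67×10⁻⁸))^(1/4) = (7.51×10^9)^(1/4).
T = 294 K.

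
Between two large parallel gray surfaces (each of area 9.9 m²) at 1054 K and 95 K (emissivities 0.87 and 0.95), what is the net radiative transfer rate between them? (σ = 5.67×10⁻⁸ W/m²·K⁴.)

Q ≈ 5.76×10^5 W

For two large parallel gray plates, q = σ(T₁⁴ − T₂⁴) / (1/ε₁ + 1/ε₂ − 1).
1/ε₁ + 1/ε₂ − 1 = 1/0.87 + 1/0.95 − 1 = 1.202.
T₁⁴ − T₂⁴ = 1.23×10^12 − 8.15×10^7 = 1.23×10^12 K⁴.
q = 5.67×10⁻⁸ × 1.23×10^12 / 1.202 = 58200 W/m².
Q = q·A = 58200 × 9.9 = 5.76×10^5 W.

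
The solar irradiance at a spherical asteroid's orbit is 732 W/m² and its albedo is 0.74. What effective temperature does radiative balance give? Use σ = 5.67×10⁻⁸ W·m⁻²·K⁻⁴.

T ≈ 170 K

Power absorbed = (1−a)S·πR²; power emitted = 4πR²σT⁴. Equating and cancelling πR²:
T = ((1−a)S / 4σ)^(1/4) = (190 / (4 × 5.67×10⁻⁸))^(1/4) = (8.39×10^8)^(1/4).
T = 170 K.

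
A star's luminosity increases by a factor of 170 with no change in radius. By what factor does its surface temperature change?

factor ≈ 3.61

P ∝ T⁴ ⇒ T ∝ P^(1/4), so T scales by (170)^(1/4) = 3.61.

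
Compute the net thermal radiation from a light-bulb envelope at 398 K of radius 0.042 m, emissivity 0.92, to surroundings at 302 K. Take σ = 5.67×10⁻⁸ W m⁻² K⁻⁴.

Q ≈ 19.4 W

A = 4πr² = 4π × (0.042)² = 0.0222 m².
Q = εσA(T⁴ − T_s⁴). T⁴ − T_s⁴ = (398)⁴ − (302)⁴ = 2.51×10^10 − 8.32×10^9 = 1.68×10^10 K⁴.
Q = 0.92 × 5.67×10⁻⁸ × 0.0222 × 1.68×10^10 = 19.4 W.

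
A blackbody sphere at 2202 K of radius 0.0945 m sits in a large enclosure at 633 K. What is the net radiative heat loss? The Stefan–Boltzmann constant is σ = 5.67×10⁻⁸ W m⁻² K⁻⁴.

A = 4πr² = 4π × (0.0945)² = 0.112 m².
Q = σA(T⁴ − T_s⁴). T⁴ − T_s⁴ = (2202)⁴ − (633)⁴ = 2.35×10^13 − 1.61×10^11 = 2.34×10^13 K⁴.
Q = 5.67×10⁻⁸ × 0.112 × 2.34×10^13 = 1.49×10^5 W.

Q ≈ 1.49×10^5 W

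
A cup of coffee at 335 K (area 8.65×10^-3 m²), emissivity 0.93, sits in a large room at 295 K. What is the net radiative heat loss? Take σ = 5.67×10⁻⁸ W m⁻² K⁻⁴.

Q ≈ 2.29 W

Q = εσA(T⁴ − T_s⁴). T⁴ − T_s⁴ = (335)⁴ − (295)⁴ = 1.26×10^10 − 7.57×10^9 = 5.02×10^9 K⁴.
Q = 0.93 × 5.67×10⁻⁸ × 8.65×10^-3 × 5.02×10^9 = 2.29 W.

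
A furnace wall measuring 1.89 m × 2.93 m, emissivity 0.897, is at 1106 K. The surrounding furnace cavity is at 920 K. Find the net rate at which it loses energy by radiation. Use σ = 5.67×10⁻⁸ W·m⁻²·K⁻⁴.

A = 1.89 × 2.93 = 5.54 m².
Q = εσA(T⁴ − T_s⁴). T⁴ − T_s⁴ = (1106)⁴ − (920)⁴ = 1.50×10^12 − 7.16×10^11 = 7.80×10^11 K⁴.
Q = 0.897 × 5.67×10⁻⁸ × 5.54 × 7.80×10^11 = 2.20×10^5 W.

Q ≈ 2.20×10^5 W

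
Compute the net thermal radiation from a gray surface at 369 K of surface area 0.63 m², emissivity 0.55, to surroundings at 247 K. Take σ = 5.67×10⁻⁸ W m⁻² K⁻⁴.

Q ≈ 291 W

Q = εσA(T⁴ − T_s⁴). T⁴ − T_s⁴ = (369)⁴ − (247)⁴ = 1.85×10^10 − 3.72×10^9 = 1.48×10^10 K⁴.
Q = 0.55 × 5.67×10⁻⁸ × 0.630 × 1.48×10^10 = 291 W.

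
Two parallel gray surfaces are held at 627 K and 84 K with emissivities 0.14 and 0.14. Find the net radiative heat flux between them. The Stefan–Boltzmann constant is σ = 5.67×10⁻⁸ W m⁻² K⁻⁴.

For two large parallel gray plates, q = σ(T₁⁴ − T₂⁴) / (1/ε₁ + 1/ε₂ − 1).
1/ε₁ + 1/ε₂ − 1 = 1/0.14 + 1/0.14 − 1 = 13.29.
T₁⁴ − T₂⁴ = 1.55×10^11 − 4.98×10^7 = 1.55×10^11 K⁴.
q = 5.67×10⁻⁸ × 1.55×10^11 / 13.29 = 659 W/m².

q ≈ 659 W/m²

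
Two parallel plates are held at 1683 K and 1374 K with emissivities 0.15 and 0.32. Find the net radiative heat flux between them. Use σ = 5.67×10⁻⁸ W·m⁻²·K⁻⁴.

q ≈ 28800 W/m²

For two large parallel gray plates, q = σ(T₁⁴ − T₂⁴) / (1/ε₁ + 1/ε₂ − 1).
1/ε₁ + 1/ε₂ − 1 = 1/0.15 + 1/0.32 − 1 = 8.792.
T₁⁴ − T₂⁴ = 8.02×10^12 − 3.56×10^12 = 4.46×10^12 K⁴.
q = 5.67×10⁻⁸ × 4.46×10^12 / 8.792 = 28800 W/m².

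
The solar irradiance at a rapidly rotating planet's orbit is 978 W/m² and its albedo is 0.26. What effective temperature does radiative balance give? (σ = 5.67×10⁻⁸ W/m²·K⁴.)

Power absorbed = (1−a)S·πR²; power emitted = 4πR²σT⁴. Equating and cancelling πR²:
T = ((1−a)S / 4σ)^(1/4) = (724 / (4 × 5.67×10⁻⁸))^(1/4) = (3.19×10^9)^(1/4).
T = 238 K.

T ≈ 238 K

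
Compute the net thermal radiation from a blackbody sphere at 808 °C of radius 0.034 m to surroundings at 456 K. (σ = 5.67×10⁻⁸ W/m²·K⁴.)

Q ≈ 1090 W

A = 4πr² = 4π × (0.034)² = 0.0145 m².
Convert: 808 °C = 1081 K.
Q = σA(T⁴ − T_s⁴). T⁴ − T_s⁴ = (1081)⁴ − (456)⁴ = 1.37×10^12 − 4.32×10^10 = 1.32×10^12 K⁴.
Q = 5.67×10⁻⁸ × 0.0145 × 1.32×10^12 = 1090 W.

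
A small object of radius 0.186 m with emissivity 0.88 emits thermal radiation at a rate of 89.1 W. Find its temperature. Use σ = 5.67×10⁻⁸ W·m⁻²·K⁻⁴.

T ≈ 253 K

A = 4πr² = 4π × (0.186)² = 0.435 m².
From P = εσAT⁴, T = (P / εσA)^(1/4) = (89.1 / (0.88 × 5.67×10⁻⁸ × 0.435))^(1/4).
T = (4.11×10^9)^(1/4) = 253 K.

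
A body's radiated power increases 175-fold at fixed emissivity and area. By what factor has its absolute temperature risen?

P ∝ T⁴ ⇒ T ∝ P^(1/4), so T scales by (175)^(1/4) = 3.64.

factor ≈ 3.64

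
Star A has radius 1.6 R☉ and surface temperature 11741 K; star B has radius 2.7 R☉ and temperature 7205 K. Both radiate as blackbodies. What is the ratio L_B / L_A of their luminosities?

L_B/L_A ≈ 0.404

L = 4πR²σT⁴ ∝ R²T⁴, so L_B/L_A = (2.7/1.6)² × (7205/11741)⁴ = 2.85 × 0.142 = 0.404.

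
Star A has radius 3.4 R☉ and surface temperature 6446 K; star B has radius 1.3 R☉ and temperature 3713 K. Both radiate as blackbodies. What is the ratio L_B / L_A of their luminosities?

L_B/L_A ≈ 0.0161

L = 4πR²σT⁴ ∝ R²T⁴, so L_B/L_A = (1.3/3.4)² × (3713/6446)⁴ = 0.146 × 0.110 = 0.0161.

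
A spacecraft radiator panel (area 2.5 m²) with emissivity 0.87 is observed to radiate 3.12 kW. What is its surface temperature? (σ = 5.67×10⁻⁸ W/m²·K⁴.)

From P = εσAT⁴, T = (P / εσA)^(1/4) = (3120 / (0.87 × 5.67×10⁻⁸ × 2.50))^(1/4).
T = (2.53×10^10)^(1/4) = 399 K.

T ≈ 399 K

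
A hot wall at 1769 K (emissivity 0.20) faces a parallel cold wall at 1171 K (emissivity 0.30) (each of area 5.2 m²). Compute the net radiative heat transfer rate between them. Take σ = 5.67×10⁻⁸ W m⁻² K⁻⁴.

For two large parallel gray plates, q = σ(T₁⁴ − T₂⁴) / (1/ε₁ + 1/ε₂ − 1).
1/ε₁ + 1/ε₂ − 1 = 1/0.20 + 1/0.30 − 1 = 7.333.
T₁⁴ − T₂⁴ = 9.79×10^12 − 1.88×10^12 = 7.91×10^12 K⁴.
q = 5.67×10⁻⁸ × 7.91×10^12 / 7.333 = 61200 W/m².
Q = q·A = 61200 × 5.2 = 3.18×10^5 W.

Q ≈ 3.18×10^5 W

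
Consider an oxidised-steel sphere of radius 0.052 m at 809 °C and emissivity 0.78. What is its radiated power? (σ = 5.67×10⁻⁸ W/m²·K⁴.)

A = 4πr² = 4π × (0.052)² = 0.0340 m².
809 °C = 1082 K.
Stefan–Boltzmann: P = εσAT⁴ = 0.78 × 5.67×10⁻⁸ × 0.0340 × (1082)⁴ = 0.78 × 5.67×10⁻⁸ × 0.0340 × 1.37×10^12.
P = 2060 W.

P ≈ 2060 W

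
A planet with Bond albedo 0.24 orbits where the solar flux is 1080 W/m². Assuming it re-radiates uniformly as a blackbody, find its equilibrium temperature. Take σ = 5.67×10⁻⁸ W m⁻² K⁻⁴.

Power absorbed = (1−a)S·πR²; power emitted = 4πR²σT⁴. Equating and cancelling πR²:
T = ((1−a)S / 4σ)^(1/4) = (821 / (4 × 5.67×10⁻⁸))^(1/4) = (3.62×10^9)^(1/4).
T = 245 K.

T ≈ 245 K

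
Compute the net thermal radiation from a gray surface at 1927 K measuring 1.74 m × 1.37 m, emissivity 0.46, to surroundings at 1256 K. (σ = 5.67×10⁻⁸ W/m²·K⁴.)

Q ≈ 7.03×10^5 W

A = 1.74 × 1.37 = 2.38 m².
Q = εσA(T⁴ − T_s⁴). T⁴ − T_s⁴ = (1927)⁴ − (1256)⁴ = 1.38×10^13 − 2.49×10^12 = 1.13×10^13 K⁴.
Q = 0.46 × 5.67×10⁻⁸ × 2.38 × 1.13×10^13 = 7.03×10^5 W.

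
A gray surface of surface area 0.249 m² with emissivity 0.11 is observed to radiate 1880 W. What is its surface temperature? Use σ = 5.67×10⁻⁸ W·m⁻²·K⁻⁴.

T ≈ 1050 K

From P = εσAT⁴, T = (P / εσA)^(1/4) = (1880 / (0.11 × 5.67×10⁻⁸ × 0.249))^(1/4).
T = (1.21×10^12)^(1/4) = 1050 K.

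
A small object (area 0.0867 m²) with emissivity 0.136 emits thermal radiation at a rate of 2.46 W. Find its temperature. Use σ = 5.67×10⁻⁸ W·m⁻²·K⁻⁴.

From P = εσAT⁴, T = (P / εσA)^(1/4) = (2.46 / (0.136 × 5.67×10⁻⁸ × 0.0867))^(1/4).
T = (3.68×10^9)^(1/4) = 246 K.

T ≈ 246 K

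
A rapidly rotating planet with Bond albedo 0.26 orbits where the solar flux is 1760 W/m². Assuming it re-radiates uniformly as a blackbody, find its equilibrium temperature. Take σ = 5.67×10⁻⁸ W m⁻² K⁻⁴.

T ≈ 275 K

Power absorbed = (1−a)S·πR²; power emitted = 4πR²σT⁴. Equating and cancelling πR²:
T = ((1−a)S / 4σ)^(1/4) = (1300 / (4 × 5.67×10⁻⁸))^(1/4) = (5.74×10^9)^(1/4).
T = 275 K.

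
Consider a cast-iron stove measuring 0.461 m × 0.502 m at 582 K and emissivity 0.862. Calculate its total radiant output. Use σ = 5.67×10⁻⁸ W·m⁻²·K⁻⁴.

A = 0.461 × 0.502 = 0.231 m².
Stefan–Boltzmann: P = εσAT⁴ = 0.862 × 5.67×10⁻⁸ × 0.231 × (582)⁴ = 0.862 × 5.67×10⁻⁸ × 0.231 × 1.15×10^11.
P = 1300 W.

P ≈ 1300 W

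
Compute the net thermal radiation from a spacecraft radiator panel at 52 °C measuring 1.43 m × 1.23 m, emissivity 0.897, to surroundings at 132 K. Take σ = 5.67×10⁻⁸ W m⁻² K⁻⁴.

Q ≈ 971 W

A = 1.43 × 1.23 = 1.76 m².
Convert: 52 °C = 325 K.
Q = εσA(T⁴ − T_s⁴). T⁴ − T_s⁴ = (325)⁴ − (132)⁴ = 1.12×10^10 − 3.04×10^8 = 1.09×10^10 K⁴.
Q = 0.897 × 5.67×10⁻⁸ × 1.76 × 1.09×10^10 = 971 W.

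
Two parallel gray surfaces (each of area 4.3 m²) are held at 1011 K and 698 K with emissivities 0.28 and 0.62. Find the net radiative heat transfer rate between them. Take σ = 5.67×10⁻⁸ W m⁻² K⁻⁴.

For two large parallel gray plates, q = σ(T₁⁴ − T₂⁴) / (1/ε₁ + 1/ε₂ − 1).
1/ε₁ + 1/ε₂ − 1 = 1/0.28 + 1/0.62 − 1 = 4.184.
T₁⁴ − T₂⁴ = 1.04×10^12 − 2.37×10^11 = 8.07×10^11 K⁴.
q = 5.67×10⁻⁸ × 8.07×10^11 / 4.184 = 10900 W/m².
Q = q·A = 10900 × 4.3 = 47000 W.

Q ≈ 47000 W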